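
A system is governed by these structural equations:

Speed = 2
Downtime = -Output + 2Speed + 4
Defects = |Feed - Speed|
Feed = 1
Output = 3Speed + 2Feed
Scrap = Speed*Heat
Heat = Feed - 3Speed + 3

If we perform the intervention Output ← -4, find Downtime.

12

Intervening sets Output = -4 and removes its equation (Output = 3Speed + 2Feed).
Downtime = -Output + 2Speed + 4  [with Output=-4, Speed=2]  = 12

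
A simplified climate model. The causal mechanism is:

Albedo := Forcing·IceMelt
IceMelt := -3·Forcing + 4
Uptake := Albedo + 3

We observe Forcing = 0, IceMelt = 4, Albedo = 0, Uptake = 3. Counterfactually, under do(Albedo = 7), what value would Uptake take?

10

The intervention breaks the incoming arrows to Albedo: Albedo := Forcing·IceMelt no longer applies, and Albedo = 7.
Uptake = Albedo + 3  [with Albedo=7]  = 10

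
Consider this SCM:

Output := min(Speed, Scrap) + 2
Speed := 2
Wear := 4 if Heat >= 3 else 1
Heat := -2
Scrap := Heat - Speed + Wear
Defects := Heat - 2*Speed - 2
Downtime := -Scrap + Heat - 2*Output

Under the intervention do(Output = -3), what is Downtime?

7

Intervening sets Output = -3 and removes its equation (Output := min(Speed, Scrap) + 2).
Wear = 4 if Heat >= 3 else 1  [with Heat=-2]  = 1
Scrap = Heat - Speed + Wear  [with Heat=-2, Speed=2, Wear=1]  = -3
Downtime = -Scrap + Heat - 2*Output  [with Scrap=-3, Heat=-2, Output=-3]  = 7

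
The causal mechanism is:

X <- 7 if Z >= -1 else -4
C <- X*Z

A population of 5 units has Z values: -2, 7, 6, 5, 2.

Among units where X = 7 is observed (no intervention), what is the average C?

Observing X=7 restricts to units where X's equation naturally yields 7: Z ∈ {7, 6, 5, 2}. In that subpopulation C = 49, 42, 35, 14, mean 35.

35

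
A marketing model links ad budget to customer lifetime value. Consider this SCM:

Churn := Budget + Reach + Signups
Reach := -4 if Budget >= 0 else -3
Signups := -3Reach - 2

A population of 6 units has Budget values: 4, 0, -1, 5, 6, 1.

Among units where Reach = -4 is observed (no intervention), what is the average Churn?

9.2

E[Churn|Reach=-4] averages over only the 5 units with Reach=-4 (Budget = 4, 0, 5, 6, 1): Churn = 10, 6, 11, 12, 7, mean 9.2.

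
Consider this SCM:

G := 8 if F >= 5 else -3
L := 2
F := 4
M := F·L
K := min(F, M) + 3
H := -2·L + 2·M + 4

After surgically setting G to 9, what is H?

do(G=9) replaces the equation G := 8 if F >= 5 else -3 with the constant G = 9.
No directed path runs from G to H, so H keeps its natural value.
M = F·L  [with F=4, L=2]  = 8
H = -2·L + 2·M + 4  [with L=2, M=8]  = 16

16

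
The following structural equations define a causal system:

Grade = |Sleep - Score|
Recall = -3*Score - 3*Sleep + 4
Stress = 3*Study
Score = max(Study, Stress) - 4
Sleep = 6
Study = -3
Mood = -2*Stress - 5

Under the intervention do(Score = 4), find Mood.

13

Intervening sets Score = 4 and removes its equation (Score = max(Study, Stress) - 4).
No directed path runs from Score to Mood, so Mood keeps its natural value.
Stress = 3*Study  [with Study=-3]  = -9
Mood = -2*Stress - 5  [with Stress=-9]  = 13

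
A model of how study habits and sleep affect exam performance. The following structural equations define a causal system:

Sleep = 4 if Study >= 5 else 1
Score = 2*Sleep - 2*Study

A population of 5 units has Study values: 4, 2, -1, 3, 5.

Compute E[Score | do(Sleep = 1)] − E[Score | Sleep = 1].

do(Sleep=1) breaks Sleep's dependence on Study. With Sleep=1 fixed, Score across the units is -6, -2, 4, -4, -8, mean -3.2.
Observing Sleep=1 restricts to units where Sleep's equation naturally yields 1: Study ∈ {4, 2, -1, 3}. In that subpopulation Score = -6, -2, 4, -4, mean -2.
Difference = -3.2 − (-2) = -1.2.

-1.2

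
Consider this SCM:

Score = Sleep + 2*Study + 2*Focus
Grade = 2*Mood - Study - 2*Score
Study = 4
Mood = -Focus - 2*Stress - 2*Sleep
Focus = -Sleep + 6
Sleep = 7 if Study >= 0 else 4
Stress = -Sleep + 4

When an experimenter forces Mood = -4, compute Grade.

-38

Intervening sets Mood = -4 and removes its equation (Mood = -Focus - 2*Stress - 2*Sleep).
Sleep = 7 if Study >= 0 else 4  [with Study=4]  = 7
Focus = -Sleep + 6  [with Sleep=7]  = -1
Score = Sleep + 2*Study + 2*Focus  [with Sleep=7, Study=4, Focus=-1]  = 13
Grade = 2*Mood - Study - 2*Score  [with Mood=-4, Study=4, Score=13]  = -38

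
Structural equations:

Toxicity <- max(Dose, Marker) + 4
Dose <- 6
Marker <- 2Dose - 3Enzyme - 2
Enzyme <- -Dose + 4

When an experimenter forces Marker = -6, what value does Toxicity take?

The intervention breaks the incoming arrows to Marker: Marker <- 2Dose - 3Enzyme - 2 no longer applies, and Marker = -6.
Toxicity = max(Dose, Marker) + 4  [with Dose=6, Marker=-6]  = 10

10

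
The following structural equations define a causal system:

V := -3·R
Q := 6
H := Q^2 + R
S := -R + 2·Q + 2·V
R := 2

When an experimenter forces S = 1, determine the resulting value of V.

Under do(S=1), the mechanism S := -R + 2·Q + 2·V is discarded; S is fixed at 1.
Since V is not a descendant of the intervened variable, it is unaffected.
V = -3·R  [with R=2]  = -6

-6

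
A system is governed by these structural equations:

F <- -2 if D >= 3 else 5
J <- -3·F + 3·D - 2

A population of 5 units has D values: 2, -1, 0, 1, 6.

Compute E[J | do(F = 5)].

-12.2

The intervention sets F=5 in all 5 units regardless of D. Recomputing J per unit gives -11, -20, -17, -14, 1; average -12.2.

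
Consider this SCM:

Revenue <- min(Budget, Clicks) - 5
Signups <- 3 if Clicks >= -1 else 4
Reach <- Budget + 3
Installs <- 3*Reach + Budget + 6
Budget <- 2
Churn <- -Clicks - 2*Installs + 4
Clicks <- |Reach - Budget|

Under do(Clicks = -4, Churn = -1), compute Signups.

4

The joint intervention fixes Clicks = -4, Churn = -1, removing each variable's own equation.
Signups = 3 if Clicks >= -1 else 4  [with Clicks=-4]  = 4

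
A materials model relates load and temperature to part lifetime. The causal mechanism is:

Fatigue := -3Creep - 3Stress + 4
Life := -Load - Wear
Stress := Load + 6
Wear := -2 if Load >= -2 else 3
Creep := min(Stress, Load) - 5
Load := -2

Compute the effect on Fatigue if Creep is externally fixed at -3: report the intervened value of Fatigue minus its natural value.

do(Creep=-3) replaces the equation Creep := min(Stress, Load) - 5 with the constant Creep = -3.
Stress = Load + 6  [with Load=-2]  = 4
Fatigue = -3Creep - 3Stress + 4  [with Creep=-3, Stress=4]  = 1
Without intervention: Stress = Load + 6  [with Load=-2]  = 4; Creep = min(Stress, Load) - 5  [with Stress=4, Load=-2]  = -7; Fatigue = -3Creep - 3Stress + 4  [with Creep=-7, Stress=4]  = 13.
Change = 1 − 13 = -12.

-12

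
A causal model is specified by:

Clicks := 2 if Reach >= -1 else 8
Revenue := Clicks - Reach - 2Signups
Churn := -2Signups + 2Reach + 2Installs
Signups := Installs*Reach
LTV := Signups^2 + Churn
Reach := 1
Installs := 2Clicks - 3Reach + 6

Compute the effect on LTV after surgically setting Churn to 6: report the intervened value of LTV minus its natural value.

4

Under do(Churn=6), the mechanism Churn := -2Signups + 2Reach + 2Installs is discarded; Churn is fixed at 6.
Clicks = 2 if Reach >= -1 else 8  [with Reach=1]  = 2
Installs = 2Clicks - 3Reach + 6  [with Clicks=2, Reach=1]  = 7
Signups = Installs*Reach  [with Installs=7, Reach=1]  = 7
LTV = Signups^2 + Churn  [with Signups=7, Churn=6]  = 55
Without intervention: Clicks = 2 if Reach >= -1 else 8  [with Reach=1]  = 2; Installs = 2Clicks - 3Reach + 6  [with Clicks=2, Reach=1]  = 7; Signups = Installs*Reach  [with Installs=7, Reach=1]  = 7; Churn = -2Signups + 2Reach + 2Installs  [with Signups=7, Reach=1, Installs=7]  = 2; LTV = Signups^2 + Churn  [with Signups=7, Churn=2]  = 51.
Change = 55 − 51 = 4.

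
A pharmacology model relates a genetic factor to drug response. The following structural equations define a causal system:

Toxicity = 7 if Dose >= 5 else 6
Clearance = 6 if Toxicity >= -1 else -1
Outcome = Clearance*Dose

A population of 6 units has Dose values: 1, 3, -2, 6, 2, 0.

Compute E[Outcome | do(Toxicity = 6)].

Under do(Toxicity=6), Toxicity's equation is replaced by Toxicity=6 for every unit. Per-unit Outcome: 6, 18, -12, 36, 12, 0. Mean = 10.

10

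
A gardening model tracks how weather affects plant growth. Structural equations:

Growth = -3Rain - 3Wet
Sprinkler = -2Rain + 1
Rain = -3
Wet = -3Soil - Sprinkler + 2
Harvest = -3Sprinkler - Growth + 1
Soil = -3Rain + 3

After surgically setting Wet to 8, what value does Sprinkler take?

7

The intervention breaks the incoming arrows to Wet: Wet = -3Soil - Sprinkler + 2 no longer applies, and Wet = 8.
Since Sprinkler is not a descendant of the intervened variable, it is unaffected.
Sprinkler = -2Rain + 1  [with Rain=-3]  = 7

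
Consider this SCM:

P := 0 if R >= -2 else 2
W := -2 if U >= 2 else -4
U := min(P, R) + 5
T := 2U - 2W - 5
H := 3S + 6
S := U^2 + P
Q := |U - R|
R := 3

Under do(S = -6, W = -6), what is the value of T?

17

Setting S = -6, W = -6 by intervention discards those variables' equations.
P = 0 if R >= -2 else 2  [with R=3]  = 0
U = min(P, R) + 5  [with P=0, R=3]  = 5
T = 2U - 2W - 5  [with U=5, W=-6]  = 17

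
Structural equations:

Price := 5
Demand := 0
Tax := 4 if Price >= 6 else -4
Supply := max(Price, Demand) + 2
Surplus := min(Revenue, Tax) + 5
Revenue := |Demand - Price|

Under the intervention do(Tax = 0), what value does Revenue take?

5

The intervention breaks the incoming arrows to Tax: Tax := 4 if Price >= 6 else -4 no longer applies, and Tax = 0.
Since Revenue is not a descendant of the intervened variable, it is unaffected.
Revenue = |Demand - Price|  [with Demand=0, Price=5]  = 5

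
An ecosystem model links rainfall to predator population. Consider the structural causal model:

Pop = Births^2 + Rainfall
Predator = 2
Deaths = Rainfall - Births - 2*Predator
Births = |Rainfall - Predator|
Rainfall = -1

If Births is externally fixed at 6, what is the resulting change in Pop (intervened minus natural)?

do(Births=6) replaces the equation Births = |Rainfall - Predator| with the constant Births = 6.
Pop = Births^2 + Rainfall  [with Births=6, Rainfall=-1]  = 35
Without intervention: Births = |Rainfall - Predator|  [with Rainfall=-1, Predator=2]  = 3; Pop = Births^2 + Rainfall  [with Births=3, Rainfall=-1]  = 8.
Change = 35 − 8 = 27.

27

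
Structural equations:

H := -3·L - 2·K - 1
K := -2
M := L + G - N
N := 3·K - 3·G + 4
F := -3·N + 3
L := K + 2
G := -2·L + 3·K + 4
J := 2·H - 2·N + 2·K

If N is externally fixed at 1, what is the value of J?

0

The intervention breaks the incoming arrows to N: N := 3·K - 3·G + 4 no longer applies, and N = 1.
L = K + 2  [with K=-2]  = 0
H = -3·L - 2·K - 1  [with L=0, K=-2]  = 3
J = 2·H - 2·N + 2·K  [with H=3, N=1, K=-2]  = 0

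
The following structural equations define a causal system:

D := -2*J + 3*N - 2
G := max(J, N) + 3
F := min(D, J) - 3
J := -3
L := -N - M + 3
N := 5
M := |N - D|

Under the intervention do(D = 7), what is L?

do(D=7) replaces the equation D := -2*J + 3*N - 2 with the constant D = 7.
M = |N - D|  [with N=5, D=7]  = 2
L = -N - M + 3  [with N=5, M=2]  = -4

-4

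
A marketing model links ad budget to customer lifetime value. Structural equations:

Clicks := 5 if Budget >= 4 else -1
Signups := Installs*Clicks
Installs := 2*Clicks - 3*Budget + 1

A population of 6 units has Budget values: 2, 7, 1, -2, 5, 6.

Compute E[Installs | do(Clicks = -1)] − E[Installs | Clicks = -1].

-8.5

Under do(Clicks=-1), Clicks's equation is replaced by Clicks=-1 for every unit. Per-unit Installs: -7, -22, -4, 5, -16, -19. Mean = -10.5.
Conditioning on Clicks=-1 selects the 3 unit(s) with Budget ∈ {2, 1, -2}. Their Installs values: -7, -4, 5. Mean = -2.
Difference = -10.5 − (-2) = -8.5.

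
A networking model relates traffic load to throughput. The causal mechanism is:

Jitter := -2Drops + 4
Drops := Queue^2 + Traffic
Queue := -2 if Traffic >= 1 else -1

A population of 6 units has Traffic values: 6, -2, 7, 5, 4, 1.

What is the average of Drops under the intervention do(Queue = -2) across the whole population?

Every unit gets Queue=-2 under the intervention. Drops values become 10, 2, 11, 9, 8, 5; E[Drops|do(Queue=-2)] = 7.5.

7.5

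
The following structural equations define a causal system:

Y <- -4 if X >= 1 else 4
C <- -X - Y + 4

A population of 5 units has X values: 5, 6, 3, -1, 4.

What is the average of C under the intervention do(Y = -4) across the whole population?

Every unit gets Y=-4 under the intervention. C values become 3, 2, 5, 9, 4; E[C|do(Y=-4)] = 4.6.

4.6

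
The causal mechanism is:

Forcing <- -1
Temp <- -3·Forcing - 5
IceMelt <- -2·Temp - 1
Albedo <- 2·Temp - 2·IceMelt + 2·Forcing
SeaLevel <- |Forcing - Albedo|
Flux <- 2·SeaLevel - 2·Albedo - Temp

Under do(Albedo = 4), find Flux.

4

Under do(Albedo=4), the mechanism Albedo <- 2·Temp - 2·IceMelt + 2·Forcing is discarded; Albedo is fixed at 4.
Temp = -3·Forcing - 5  [with Forcing=-1]  = -2
SeaLevel = |Forcing - Albedo|  [with Forcing=-1, Albedo=4]  = 5
Flux = 2·SeaLevel - 2·Albedo - Temp  [with SeaLevel=5, Albedo=4, Temp=-2]  = 4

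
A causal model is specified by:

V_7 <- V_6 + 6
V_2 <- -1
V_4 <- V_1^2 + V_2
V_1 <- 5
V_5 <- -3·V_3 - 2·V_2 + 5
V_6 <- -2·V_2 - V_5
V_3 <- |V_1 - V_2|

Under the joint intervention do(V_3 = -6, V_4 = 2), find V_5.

25

Setting V_3 = -6, V_4 = 2 by intervention discards those variables' equations.
V_5 = -3·V_3 - 2·V_2 + 5  [with V_3=-6, V_2=-1]  = 25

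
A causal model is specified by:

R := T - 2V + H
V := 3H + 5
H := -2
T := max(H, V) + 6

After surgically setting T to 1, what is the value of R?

1

The intervention breaks the incoming arrows to T: T := max(H, V) + 6 no longer applies, and T = 1.
V = 3H + 5  [with H=-2]  = -1
R = T - 2V + H  [with T=1, V=-1, H=-2]  = 1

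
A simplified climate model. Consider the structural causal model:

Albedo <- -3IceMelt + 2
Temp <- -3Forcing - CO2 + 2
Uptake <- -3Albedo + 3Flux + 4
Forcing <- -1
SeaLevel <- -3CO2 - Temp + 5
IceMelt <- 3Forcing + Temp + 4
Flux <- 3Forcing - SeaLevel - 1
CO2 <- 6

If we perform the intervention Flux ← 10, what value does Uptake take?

28

do(Flux=10) replaces the equation Flux <- 3Forcing - SeaLevel - 1 with the constant Flux = 10.
Temp = -3Forcing - CO2 + 2  [with Forcing=-1, CO2=6]  = -1
IceMelt = 3Forcing + Temp + 4  [with Forcing=-1, Temp=-1]  = 0
Albedo = -3IceMelt + 2  [with IceMelt=0]  = 2
Uptake = -3Albedo + 3Flux + 4  [with Albedo=2, Flux=10]  = 28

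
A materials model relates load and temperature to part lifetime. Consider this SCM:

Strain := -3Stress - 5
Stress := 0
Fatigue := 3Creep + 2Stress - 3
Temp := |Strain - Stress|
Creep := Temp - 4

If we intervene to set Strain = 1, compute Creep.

-3

Under do(Strain=1), the mechanism Strain := -3Stress - 5 is discarded; Strain is fixed at 1.
Temp = |Strain - Stress|  [with Strain=1, Stress=0]  = 1
Creep = Temp - 4  [with Temp=1]  = -3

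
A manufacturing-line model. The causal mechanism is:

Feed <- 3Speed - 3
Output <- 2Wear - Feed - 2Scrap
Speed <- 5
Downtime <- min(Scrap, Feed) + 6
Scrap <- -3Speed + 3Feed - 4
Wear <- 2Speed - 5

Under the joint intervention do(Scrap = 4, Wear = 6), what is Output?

The joint intervention fixes Scrap = 4, Wear = 6, removing each variable's own equation.
Feed = 3Speed - 3  [with Speed=5]  = 12
Output = 2Wear - Feed - 2Scrap  [with Wear=6, Feed=12, Scrap=4]  = -8

-8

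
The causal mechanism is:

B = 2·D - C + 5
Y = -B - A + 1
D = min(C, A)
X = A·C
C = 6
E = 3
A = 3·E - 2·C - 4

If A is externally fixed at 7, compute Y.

The intervention breaks the incoming arrows to A: A = 3·E - 2·C - 4 no longer applies, and A = 7.
D = min(C, A)  [with C=6, A=7]  = 6
B = 2·D - C + 5  [with D=6, C=6]  = 11
Y = -B - A + 1  [with B=11, A=7]  = -17

-17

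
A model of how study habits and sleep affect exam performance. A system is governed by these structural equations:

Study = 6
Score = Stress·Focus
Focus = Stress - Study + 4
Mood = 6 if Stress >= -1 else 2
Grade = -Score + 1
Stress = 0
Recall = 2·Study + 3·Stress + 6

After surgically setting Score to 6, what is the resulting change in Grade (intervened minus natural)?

The intervention breaks the incoming arrows to Score: Score = Stress·Focus no longer applies, and Score = 6.
Grade = -Score + 1  [with Score=6]  = -5
Without intervention: Focus = Stress - Study + 4  [with Stress=0, Study=6]  = -2; Score = Stress·Focus  [with Stress=0, Focus=-2]  = 0; Grade = -Score + 1  [with Score=0]  = 1.
Change = -5 − 1 = -6.

-6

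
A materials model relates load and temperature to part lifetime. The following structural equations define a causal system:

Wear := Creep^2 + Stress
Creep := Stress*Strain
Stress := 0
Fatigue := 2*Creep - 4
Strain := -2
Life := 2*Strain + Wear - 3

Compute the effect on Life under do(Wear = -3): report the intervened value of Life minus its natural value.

Under do(Wear=-3), the mechanism Wear := Creep^2 + Stress is discarded; Wear is fixed at -3.
Life = 2*Strain + Wear - 3  [with Strain=-2, Wear=-3]  = -10
Without intervention: Creep = Stress*Strain  [with Stress=0, Strain=-2]  = 0; Wear = Creep^2 + Stress  [with Creep=0, Stress=0]  = 0; Life = 2*Strain + Wear - 3  [with Strain=-2, Wear=0]  = -7.
Change = -10 − (-7) = -3.

-3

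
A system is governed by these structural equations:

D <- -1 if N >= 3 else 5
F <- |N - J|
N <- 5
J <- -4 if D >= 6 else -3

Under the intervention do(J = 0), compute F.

5

The intervention breaks the incoming arrows to J: J <- -4 if D >= 6 else -3 no longer applies, and J = 0.
F = |N - J|  [with N=5, J=0]  = 5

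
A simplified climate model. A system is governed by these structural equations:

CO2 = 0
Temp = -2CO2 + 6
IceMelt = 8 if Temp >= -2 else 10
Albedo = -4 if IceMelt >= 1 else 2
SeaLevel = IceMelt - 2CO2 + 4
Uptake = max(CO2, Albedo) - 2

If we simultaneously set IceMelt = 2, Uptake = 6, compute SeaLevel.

6

The joint intervention fixes IceMelt = 2, Uptake = 6, removing each variable's own equation.
SeaLevel = IceMelt - 2CO2 + 4  [with IceMelt=2, CO2=0]  = 6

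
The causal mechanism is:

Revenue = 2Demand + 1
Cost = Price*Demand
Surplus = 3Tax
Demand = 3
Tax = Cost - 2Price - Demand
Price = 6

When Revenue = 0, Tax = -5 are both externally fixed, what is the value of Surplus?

The joint intervention fixes Revenue = 0, Tax = -5, removing each variable's own equation.
Surplus = 3Tax  [with Tax=-5]  = -15

-15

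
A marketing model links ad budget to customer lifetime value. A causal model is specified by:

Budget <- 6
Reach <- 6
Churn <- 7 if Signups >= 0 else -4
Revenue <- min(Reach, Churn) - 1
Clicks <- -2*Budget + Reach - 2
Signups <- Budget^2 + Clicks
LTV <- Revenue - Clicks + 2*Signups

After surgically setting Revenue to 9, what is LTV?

Intervening sets Revenue = 9 and removes its equation (Revenue <- min(Reach, Churn) - 1).
Clicks = -2*Budget + Reach - 2  [with Budget=6, Reach=6]  = -8
Signups = Budget^2 + Clicks  [with Budget=6, Clicks=-8]  = 28
LTV = Revenue - Clicks + 2*Signups  [with Revenue=9, Clicks=-8, Signups=28]  = 73

73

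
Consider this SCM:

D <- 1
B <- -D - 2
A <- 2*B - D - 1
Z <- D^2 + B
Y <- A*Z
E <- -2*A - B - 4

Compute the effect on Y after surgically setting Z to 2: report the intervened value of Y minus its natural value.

-32

Intervening sets Z = 2 and removes its equation (Z <- D^2 + B).
B = -D - 2  [with D=1]  = -3
A = 2*B - D - 1  [with B=-3, D=1]  = -8
Y = A*Z  [with A=-8, Z=2]  = -16
Without intervention: B = -D - 2  [with D=1]  = -3; A = 2*B - D - 1  [with B=-3, D=1]  = -8; Z = D^2 + B  [with D=1, B=-3]  = -2; Y = A*Z  [with A=-8, Z=-2]  = 16.
Change = -16 − 16 = -32.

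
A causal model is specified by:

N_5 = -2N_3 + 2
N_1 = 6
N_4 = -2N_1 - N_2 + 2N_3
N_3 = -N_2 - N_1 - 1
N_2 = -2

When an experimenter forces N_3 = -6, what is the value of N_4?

The intervention breaks the incoming arrows to N_3: N_3 = -N_2 - N_1 - 1 no longer applies, and N_3 = -6.
N_4 = -2N_1 - N_2 + 2N_3  [with N_1=6, N_2=-2, N_3=-6]  = -22

-22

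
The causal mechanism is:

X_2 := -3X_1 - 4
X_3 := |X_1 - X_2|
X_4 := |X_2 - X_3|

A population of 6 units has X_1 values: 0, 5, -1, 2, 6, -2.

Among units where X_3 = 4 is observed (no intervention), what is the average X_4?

5

E[X_4|X_3=4] averages over only the 2 units with X_3=4 (X_1 = 0, -2): X_4 = 8, 2, mean 5.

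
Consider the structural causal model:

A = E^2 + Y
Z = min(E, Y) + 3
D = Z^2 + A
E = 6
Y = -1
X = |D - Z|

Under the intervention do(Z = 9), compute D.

116

Intervening sets Z = 9 and removes its equation (Z = min(E, Y) + 3).
A = E^2 + Y  [with E=6, Y=-1]  = 35
D = Z^2 + A  [with Z=9, A=35]  = 116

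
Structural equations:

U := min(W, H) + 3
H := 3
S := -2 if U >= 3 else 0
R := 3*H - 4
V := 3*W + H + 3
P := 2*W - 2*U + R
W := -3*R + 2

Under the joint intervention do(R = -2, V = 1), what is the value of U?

The joint intervention fixes R = -2, V = 1, removing each variable's own equation.
W = -3*R + 2  [with R=-2]  = 8
U = min(W, H) + 3  [with W=8, H=3]  = 6

6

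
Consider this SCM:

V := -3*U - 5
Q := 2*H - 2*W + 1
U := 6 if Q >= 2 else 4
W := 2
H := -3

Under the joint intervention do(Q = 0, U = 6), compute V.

Setting Q = 0, U = 6 by intervention discards those variables' equations.
V = -3*U - 5  [with U=6]  = -23

-23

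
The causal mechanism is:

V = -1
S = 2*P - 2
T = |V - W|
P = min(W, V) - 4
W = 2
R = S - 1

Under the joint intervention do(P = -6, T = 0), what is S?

Setting P = -6, T = 0 by intervention discards those variables' equations.
S = 2*P - 2  [with P=-6]  = -14

-14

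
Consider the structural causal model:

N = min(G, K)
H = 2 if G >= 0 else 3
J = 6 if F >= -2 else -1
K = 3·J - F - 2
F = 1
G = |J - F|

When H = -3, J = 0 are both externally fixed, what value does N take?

The joint intervention fixes H = -3, J = 0, removing each variable's own equation.
K = 3·J - F - 2  [with J=0, F=1]  = -3
G = |J - F|  [with J=0, F=1]  = 1
N = min(G, K)  [with G=1, K=-3]  = -3

-3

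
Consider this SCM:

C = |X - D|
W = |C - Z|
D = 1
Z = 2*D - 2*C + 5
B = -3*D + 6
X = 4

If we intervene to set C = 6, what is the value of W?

do(C=6) replaces the equation C = |X - D| with the constant C = 6.
Z = 2*D - 2*C + 5  [with D=1, C=6]  = -5
W = |C - Z|  [with C=6, Z=-5]  = 11

11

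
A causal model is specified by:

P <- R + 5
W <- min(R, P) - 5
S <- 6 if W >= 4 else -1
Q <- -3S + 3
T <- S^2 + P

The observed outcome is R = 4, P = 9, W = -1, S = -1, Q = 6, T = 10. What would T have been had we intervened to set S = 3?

Under do(S=3), the mechanism S <- 6 if W >= 4 else -1 is discarded; S is fixed at 3.
P = R + 5  [with R=4]  = 9
T = S^2 + P  [with S=3, P=9]  = 18

18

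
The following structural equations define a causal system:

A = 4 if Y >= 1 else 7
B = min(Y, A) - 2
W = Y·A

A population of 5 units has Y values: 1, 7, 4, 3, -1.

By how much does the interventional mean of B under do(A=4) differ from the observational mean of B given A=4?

Under do(A=4), A's equation is replaced by A=4 for every unit. Per-unit B: -1, 2, 2, 1, -3. Mean = 0.2.
E[B|A=4] averages over only the 4 units with A=4 (Y = 1, 7, 4, 3): B = -1, 2, 2, 1, mean 1.
Difference = 0.2 − 1 = -0.8.

-0.8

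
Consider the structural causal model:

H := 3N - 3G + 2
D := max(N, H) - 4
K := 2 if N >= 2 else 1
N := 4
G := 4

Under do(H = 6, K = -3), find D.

2

Setting H = 6, K = -3 by intervention discards those variables' equations.
D = max(N, H) - 4  [with N=4, H=6]  = 2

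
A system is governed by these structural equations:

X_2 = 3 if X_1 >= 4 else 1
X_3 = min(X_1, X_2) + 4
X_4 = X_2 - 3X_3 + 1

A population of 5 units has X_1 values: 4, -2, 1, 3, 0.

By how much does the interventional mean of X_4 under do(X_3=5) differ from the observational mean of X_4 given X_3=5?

Every unit gets X_3=5 under the intervention. X_4 values become -11, -13, -13, -13, -13; E[X_4|do(X_3=5)] = -12.6.
E[X_4|X_3=5] averages over only the 2 units with X_3=5 (X_1 = 1, 3): X_4 = -13, -13, mean -13.
Difference = -12.6 − (-13) = 0.4.

0.4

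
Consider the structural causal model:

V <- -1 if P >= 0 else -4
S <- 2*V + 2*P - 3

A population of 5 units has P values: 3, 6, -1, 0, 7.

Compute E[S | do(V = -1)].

Every unit gets V=-1 under the intervention. S values become 1, 7, -7, -5, 9; E[S|do(V=-1)] = 1.

1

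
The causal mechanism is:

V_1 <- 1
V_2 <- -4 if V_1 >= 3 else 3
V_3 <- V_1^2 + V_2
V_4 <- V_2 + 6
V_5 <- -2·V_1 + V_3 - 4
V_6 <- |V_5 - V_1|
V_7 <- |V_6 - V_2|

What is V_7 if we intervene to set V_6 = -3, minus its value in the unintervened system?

6

Intervening sets V_6 = -3 and removes its equation (V_6 <- |V_5 - V_1|).
V_2 = -4 if V_1 >= 3 else 3  [with V_1=1]  = 3
V_7 = |V_6 - V_2|  [with V_6=-3, V_2=3]  = 6
Without intervention: V_2 = -4 if V_1 >= 3 else 3  [with V_1=1]  = 3; V_3 = V_1^2 + V_2  [with V_1=1, V_2=3]  = 4; V_5 = -2·V_1 + V_3 - 4  [with V_1=1, V_3=4]  = -2; V_6 = |V_5 - V_1|  [with V_5=-2, V_1=1]  = 3; V_7 = |V_6 - V_2|  [with V_6=3, V_2=3]  = 0.
Change = 6 − 0 = 6.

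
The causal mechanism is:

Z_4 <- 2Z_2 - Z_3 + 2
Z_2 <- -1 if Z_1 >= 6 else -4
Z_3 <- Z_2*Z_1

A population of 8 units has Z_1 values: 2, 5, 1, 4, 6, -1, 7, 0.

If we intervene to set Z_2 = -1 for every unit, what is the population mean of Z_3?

Every unit gets Z_2=-1 under the intervention. Z_3 values become -2, -5, -1, -4, -6, 1, -7, 0; E[Z_3|do(Z_2=-1)] = -3.

-3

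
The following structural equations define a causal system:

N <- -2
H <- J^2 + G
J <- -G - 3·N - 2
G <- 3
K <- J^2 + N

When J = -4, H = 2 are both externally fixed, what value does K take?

14

The joint intervention fixes J = -4, H = 2, removing each variable's own equation.
K = J^2 + N  [with J=-4, N=-2]  = 14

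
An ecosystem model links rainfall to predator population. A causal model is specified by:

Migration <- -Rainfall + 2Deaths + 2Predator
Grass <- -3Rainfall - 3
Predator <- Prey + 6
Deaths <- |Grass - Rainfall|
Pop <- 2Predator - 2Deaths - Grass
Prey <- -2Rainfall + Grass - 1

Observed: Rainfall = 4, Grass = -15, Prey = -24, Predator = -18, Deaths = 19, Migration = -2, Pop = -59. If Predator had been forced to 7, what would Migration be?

48

Under do(Predator=7), the mechanism Predator <- Prey + 6 is discarded; Predator is fixed at 7.
Grass = -3Rainfall - 3  [with Rainfall=4]  = -15
Deaths = |Grass - Rainfall|  [with Grass=-15, Rainfall=4]  = 19
Migration = -Rainfall + 2Deaths + 2Predator  [with Rainfall=4, Deaths=19, Predator=7]  = 48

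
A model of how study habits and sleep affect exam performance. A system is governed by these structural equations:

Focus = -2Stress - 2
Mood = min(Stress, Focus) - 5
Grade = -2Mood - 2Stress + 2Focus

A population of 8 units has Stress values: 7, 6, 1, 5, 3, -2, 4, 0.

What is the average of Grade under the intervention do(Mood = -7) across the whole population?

-8

Every unit gets Mood=-7 under the intervention. Grade values become -32, -26, 4, -20, -8, 22, -14, 10; E[Grade|do(Mood=-7)] = -8.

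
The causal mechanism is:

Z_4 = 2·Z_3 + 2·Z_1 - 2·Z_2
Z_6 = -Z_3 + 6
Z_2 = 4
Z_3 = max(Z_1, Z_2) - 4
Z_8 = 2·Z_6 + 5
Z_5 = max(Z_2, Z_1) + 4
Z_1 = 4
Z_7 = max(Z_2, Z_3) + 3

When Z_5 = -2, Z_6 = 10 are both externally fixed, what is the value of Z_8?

Setting Z_5 = -2, Z_6 = 10 by intervention discards those variables' equations.
Z_8 = 2·Z_6 + 5  [with Z_6=10]  = 25

25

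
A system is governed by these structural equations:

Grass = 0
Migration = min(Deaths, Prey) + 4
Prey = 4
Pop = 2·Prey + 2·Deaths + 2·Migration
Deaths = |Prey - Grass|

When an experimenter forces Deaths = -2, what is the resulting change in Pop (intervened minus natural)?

-24

do(Deaths=-2) replaces the equation Deaths = |Prey - Grass| with the constant Deaths = -2.
Migration = min(Deaths, Prey) + 4  [with Deaths=-2, Prey=4]  = 2
Pop = 2·Prey + 2·Deaths + 2·Migration  [with Prey=4, Deaths=-2, Migration=2]  = 8
Without intervention: Deaths = |Prey - Grass|  [with Prey=4, Grass=0]  = 4; Migration = min(Deaths, Prey) + 4  [with Deaths=4, Prey=4]  = 8; Pop = 2·Prey + 2·Deaths + 2·Migration  [with Prey=4, Deaths=4, Migration=8]  = 32.
Change = 8 − 32 = -24.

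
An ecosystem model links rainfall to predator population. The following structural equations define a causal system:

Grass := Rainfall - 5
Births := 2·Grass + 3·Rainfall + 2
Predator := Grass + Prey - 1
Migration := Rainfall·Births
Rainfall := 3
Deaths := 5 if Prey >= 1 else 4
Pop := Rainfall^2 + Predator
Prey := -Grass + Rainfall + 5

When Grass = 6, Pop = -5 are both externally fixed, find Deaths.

5

Under do(Grass = 6, Pop = -5), each intervened variable's structural equation is replaced by its fixed value.
Prey = -Grass + Rainfall + 5  [with Grass=6, Rainfall=3]  = 2
Deaths = 5 if Prey >= 1 else 4  [with Prey=2]  = 5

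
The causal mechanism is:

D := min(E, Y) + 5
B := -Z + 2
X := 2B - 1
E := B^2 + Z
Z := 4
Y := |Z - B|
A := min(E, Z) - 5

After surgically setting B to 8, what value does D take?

Under do(B=8), the mechanism B := -Z + 2 is discarded; B is fixed at 8.
E = B^2 + Z  [with B=8, Z=4]  = 68
Y = |Z - B|  [with Z=4, B=8]  = 4
D = min(E, Y) + 5  [with E=68, Y=4]  = 9

9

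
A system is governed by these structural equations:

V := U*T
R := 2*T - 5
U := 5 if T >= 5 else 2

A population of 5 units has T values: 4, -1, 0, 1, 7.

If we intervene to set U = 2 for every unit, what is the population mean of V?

do(U=2) breaks U's dependence on T. With U=2 fixed, V across the units is 8, -2, 0, 2, 14, mean 4.4.

4.4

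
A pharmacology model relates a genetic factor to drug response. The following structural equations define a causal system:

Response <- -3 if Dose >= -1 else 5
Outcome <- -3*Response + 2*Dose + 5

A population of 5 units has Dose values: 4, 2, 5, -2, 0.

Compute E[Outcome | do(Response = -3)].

17.6

The intervention sets Response=-3 in all 5 units regardless of Dose. Recomputing Outcome per unit gives 22, 18, 24, 10, 14; average 17.6.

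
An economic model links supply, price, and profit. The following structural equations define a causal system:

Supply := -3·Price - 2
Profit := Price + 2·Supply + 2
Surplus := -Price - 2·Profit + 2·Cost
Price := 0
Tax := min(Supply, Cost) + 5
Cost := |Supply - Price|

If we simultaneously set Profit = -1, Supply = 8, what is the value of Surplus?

18

The joint intervention fixes Profit = -1, Supply = 8, removing each variable's own equation.
Cost = |Supply - Price|  [with Supply=8, Price=0]  = 8
Surplus = -Price - 2·Profit + 2·Cost  [with Price=0, Profit=-1, Cost=8]  = 18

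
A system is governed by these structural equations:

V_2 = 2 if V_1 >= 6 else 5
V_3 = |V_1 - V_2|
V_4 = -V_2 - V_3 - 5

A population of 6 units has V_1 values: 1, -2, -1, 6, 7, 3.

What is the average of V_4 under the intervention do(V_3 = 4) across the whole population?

The intervention sets V_3=4 in all 6 units regardless of V_1. Recomputing V_4 per unit gives -14, -14, -14, -11, -11, -14; average -13.

-13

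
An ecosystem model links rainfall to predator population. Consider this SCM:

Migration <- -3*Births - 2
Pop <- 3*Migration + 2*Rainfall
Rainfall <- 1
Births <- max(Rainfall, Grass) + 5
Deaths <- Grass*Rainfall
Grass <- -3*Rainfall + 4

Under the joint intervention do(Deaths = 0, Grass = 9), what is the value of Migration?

The joint intervention fixes Deaths = 0, Grass = 9, removing each variable's own equation.
Births = max(Rainfall, Grass) + 5  [with Rainfall=1, Grass=9]  = 14
Migration = -3*Births - 2  [with Births=14]  = -44

-44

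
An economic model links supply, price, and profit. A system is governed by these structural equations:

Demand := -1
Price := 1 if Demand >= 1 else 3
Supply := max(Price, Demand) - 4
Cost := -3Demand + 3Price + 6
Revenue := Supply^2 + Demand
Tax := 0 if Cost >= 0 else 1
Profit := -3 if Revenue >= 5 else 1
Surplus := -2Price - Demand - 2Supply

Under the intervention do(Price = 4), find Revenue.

-1

do(Price=4) replaces the equation Price := 1 if Demand >= 1 else 3 with the constant Price = 4.
Supply = max(Price, Demand) - 4  [with Price=4, Demand=-1]  = 0
Revenue = Supply^2 + Demand  [with Supply=0, Demand=-1]  = -1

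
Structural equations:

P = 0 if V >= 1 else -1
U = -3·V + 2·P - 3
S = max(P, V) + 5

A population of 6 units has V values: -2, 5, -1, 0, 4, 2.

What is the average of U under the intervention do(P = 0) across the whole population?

-7

Every unit gets P=0 under the intervention. U values become 3, -18, 0, -3, -15, -9; E[U|do(P=0)] = -7.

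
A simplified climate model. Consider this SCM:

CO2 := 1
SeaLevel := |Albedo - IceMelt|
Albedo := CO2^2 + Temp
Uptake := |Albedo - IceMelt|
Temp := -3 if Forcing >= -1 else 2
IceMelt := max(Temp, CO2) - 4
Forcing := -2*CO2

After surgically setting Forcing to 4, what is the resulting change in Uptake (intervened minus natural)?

-4

Under do(Forcing=4), the mechanism Forcing := -2*CO2 is discarded; Forcing is fixed at 4.
Temp = -3 if Forcing >= -1 else 2  [with Forcing=4]  = -3
IceMelt = max(Temp, CO2) - 4  [with Temp=-3, CO2=1]  = -3
Albedo = CO2^2 + Temp  [with CO2=1, Temp=-3]  = -2
Uptake = |Albedo - IceMelt|  [with Albedo=-2, IceMelt=-3]  = 1
Without intervention: Forcing = -2*CO2  [with CO2=1]  = -2; Temp = -3 if Forcing >= -1 else 2  [with Forcing=-2]  = 2; IceMelt = max(Temp, CO2) - 4  [with Temp=2, CO2=1]  = -2; Albedo = CO2^2 + Temp  [with CO2=1, Temp=2]  = 3; Uptake = |Albedo - IceMelt|  [with Albedo=3, IceMelt=-2]  = 5.
Change = 1 − 5 = -4.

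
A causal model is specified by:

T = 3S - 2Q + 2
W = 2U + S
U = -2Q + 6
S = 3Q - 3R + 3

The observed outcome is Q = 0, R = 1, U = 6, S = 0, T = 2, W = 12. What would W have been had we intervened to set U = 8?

16

The intervention breaks the incoming arrows to U: U = -2Q + 6 no longer applies, and U = 8.
S = 3Q - 3R + 3  [with Q=0, R=1]  = 0
W = 2U + S  [with U=8, S=0]  = 16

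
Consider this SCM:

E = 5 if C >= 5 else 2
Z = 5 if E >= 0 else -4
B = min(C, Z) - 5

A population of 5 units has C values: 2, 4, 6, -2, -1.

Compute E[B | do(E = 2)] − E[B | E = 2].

0.85

Every unit gets E=2 under the intervention. B values become -3, -1, 0, -7, -6; E[B|do(E=2)] = -3.4.
Observing E=2 restricts to units where E's equation naturally yields 2: C ∈ {2, 4, -2, -1}. In that subpopulation B = -3, -1, -7, -6, mean -4.25.
Difference = -3.4 − (-4.25) = 0.85.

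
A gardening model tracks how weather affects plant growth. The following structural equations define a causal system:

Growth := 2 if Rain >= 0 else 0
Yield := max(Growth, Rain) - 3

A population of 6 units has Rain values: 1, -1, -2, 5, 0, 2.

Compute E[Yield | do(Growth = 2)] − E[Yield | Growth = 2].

do(Growth=2) breaks Growth's dependence on Rain. With Growth=2 fixed, Yield across the units is -1, -1, -1, 2, -1, -1, mean -0.5.
E[Yield|Growth=2] averages over only the 4 units with Growth=2 (Rain = 1, 5, 0, 2): Yield = -1, 2, -1, -1, mean -0.25.
Difference = -0.5 − (-0.25) = -0.25.

-0.25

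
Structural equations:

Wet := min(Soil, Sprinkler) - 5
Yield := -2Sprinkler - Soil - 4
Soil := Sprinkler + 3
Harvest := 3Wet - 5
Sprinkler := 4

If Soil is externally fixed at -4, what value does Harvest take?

do(Soil=-4) replaces the equation Soil := Sprinkler + 3 with the constant Soil = -4.
Wet = min(Soil, Sprinkler) - 5  [with Soil=-4, Sprinkler=4]  = -9
Harvest = 3Wet - 5  [with Wet=-9]  = -32

-32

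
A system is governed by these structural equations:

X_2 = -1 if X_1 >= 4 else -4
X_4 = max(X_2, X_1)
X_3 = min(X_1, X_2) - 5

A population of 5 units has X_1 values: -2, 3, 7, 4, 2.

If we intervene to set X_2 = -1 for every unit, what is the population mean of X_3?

The intervention sets X_2=-1 in all 5 units regardless of X_1. Recomputing X_3 per unit gives -7, -6, -6, -6, -6; average -6.2.

-6.2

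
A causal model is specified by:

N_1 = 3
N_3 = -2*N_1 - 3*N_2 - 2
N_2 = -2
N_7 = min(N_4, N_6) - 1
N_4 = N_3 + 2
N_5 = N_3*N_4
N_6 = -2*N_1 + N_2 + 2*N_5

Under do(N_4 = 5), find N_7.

The intervention breaks the incoming arrows to N_4: N_4 = N_3 + 2 no longer applies, and N_4 = 5.
N_3 = -2*N_1 - 3*N_2 - 2  [with N_1=3, N_2=-2]  = -2
N_5 = N_3*N_4  [with N_3=-2, N_4=5]  = -10
N_6 = -2*N_1 + N_2 + 2*N_5  [with N_1=3, N_2=-2, N_5=-10]  = -28
N_7 = min(N_4, N_6) - 1  [with N_4=5, N_6=-28]  = -29

-29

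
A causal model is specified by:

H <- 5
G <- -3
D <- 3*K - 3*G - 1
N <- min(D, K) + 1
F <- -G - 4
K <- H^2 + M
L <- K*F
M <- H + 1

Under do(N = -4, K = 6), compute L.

The joint intervention fixes N = -4, K = 6, removing each variable's own equation.
F = -G - 4  [with G=-3]  = -1
L = K*F  [with K=6, F=-1]  = -6

-6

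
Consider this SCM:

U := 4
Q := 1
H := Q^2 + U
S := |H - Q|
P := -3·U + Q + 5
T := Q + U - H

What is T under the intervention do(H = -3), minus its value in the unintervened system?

8

The intervention breaks the incoming arrows to H: H := Q^2 + U no longer applies, and H = -3.
T = Q + U - H  [with Q=1, U=4, H=-3]  = 8
Without intervention: H = Q^2 + U  [with Q=1, U=4]  = 5; T = Q + U - H  [with Q=1, U=4, H=5]  = 0.
Change = 8 − 0 = 8.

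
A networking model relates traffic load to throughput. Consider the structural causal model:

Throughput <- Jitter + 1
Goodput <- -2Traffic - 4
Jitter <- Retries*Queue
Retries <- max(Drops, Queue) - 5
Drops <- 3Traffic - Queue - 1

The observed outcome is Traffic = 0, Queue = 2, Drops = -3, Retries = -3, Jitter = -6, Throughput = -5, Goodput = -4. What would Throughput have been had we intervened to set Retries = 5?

Under do(Retries=5), the mechanism Retries <- max(Drops, Queue) - 5 is discarded; Retries is fixed at 5.
Jitter = Retries*Queue  [with Retries=5, Queue=2]  = 10
Throughput = Jitter + 1  [with Jitter=10]  = 11

11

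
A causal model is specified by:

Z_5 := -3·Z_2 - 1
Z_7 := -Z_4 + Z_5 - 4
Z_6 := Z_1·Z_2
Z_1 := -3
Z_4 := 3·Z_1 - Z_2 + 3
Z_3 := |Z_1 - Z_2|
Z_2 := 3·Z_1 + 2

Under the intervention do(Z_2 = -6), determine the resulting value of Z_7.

13

Under do(Z_2=-6), the mechanism Z_2 := 3·Z_1 + 2 is discarded; Z_2 is fixed at -6.
Z_4 = 3·Z_1 - Z_2 + 3  [with Z_1=-3, Z_2=-6]  = 0
Z_5 = -3·Z_2 - 1  [with Z_2=-6]  = 17
Z_7 = -Z_4 + Z_5 - 4  [with Z_4=0, Z_5=17]  = 13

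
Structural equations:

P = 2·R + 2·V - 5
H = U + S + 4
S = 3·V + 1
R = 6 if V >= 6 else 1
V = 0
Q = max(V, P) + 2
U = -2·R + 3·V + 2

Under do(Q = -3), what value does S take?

1

The intervention breaks the incoming arrows to Q: Q = max(V, P) + 2 no longer applies, and Q = -3.
Since S is not a descendant of the intervened variable, it is unaffected.
S = 3·V + 1  [with V=0]  = 1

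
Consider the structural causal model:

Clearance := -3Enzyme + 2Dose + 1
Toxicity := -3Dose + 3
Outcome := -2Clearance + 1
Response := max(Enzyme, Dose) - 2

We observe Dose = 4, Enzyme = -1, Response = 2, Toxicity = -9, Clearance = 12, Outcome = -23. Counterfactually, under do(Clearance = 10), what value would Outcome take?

The intervention breaks the incoming arrows to Clearance: Clearance := -3Enzyme + 2Dose + 1 no longer applies, and Clearance = 10.
Outcome = -2Clearance + 1  [with Clearance=10]  = -19

-19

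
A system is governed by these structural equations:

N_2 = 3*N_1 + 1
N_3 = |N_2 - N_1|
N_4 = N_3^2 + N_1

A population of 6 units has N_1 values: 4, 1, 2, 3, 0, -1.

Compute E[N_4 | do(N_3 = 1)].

Every unit gets N_3=1 under the intervention. N_4 values become 5, 2, 3, 4, 1, 0; E[N_4|do(N_3=1)] = 2.5.

2.5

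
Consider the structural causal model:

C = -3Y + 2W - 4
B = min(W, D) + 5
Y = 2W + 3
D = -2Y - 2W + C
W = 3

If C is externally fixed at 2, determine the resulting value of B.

do(C=2) replaces the equation C = -3Y + 2W - 4 with the constant C = 2.
Y = 2W + 3  [with W=3]  = 9
D = -2Y - 2W + C  [with Y=9, W=3, C=2]  = -22
B = min(W, D) + 5  [with W=3, D=-22]  = -17

-17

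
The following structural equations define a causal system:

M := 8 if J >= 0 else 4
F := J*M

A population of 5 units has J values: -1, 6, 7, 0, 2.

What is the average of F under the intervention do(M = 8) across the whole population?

22.4

do(M=8) breaks M's dependence on J. With M=8 fixed, F across the units is -8, 48, 56, 0, 16, mean 22.4.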